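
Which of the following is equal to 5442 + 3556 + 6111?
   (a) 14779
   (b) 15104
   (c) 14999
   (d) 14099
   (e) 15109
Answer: e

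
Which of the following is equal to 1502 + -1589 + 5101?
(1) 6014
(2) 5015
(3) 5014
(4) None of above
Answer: 3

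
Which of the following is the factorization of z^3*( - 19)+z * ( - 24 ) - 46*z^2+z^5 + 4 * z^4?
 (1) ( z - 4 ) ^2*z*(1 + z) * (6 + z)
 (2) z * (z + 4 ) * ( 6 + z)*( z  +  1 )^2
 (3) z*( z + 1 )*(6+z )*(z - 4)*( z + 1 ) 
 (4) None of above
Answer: 3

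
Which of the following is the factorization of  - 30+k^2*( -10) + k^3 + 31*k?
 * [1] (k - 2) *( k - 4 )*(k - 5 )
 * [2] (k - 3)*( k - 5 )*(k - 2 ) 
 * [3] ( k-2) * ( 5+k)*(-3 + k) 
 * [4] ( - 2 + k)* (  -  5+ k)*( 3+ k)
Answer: 2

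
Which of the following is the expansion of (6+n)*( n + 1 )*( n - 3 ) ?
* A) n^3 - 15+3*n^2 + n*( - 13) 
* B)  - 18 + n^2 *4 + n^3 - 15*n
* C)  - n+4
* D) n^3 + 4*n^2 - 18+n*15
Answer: B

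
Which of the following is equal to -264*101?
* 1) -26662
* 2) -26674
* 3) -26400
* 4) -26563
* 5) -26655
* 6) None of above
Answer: 6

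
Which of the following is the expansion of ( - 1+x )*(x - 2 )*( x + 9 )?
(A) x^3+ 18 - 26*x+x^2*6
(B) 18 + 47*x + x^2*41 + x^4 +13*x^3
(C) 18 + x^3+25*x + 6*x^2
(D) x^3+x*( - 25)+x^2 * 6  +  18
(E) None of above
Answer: D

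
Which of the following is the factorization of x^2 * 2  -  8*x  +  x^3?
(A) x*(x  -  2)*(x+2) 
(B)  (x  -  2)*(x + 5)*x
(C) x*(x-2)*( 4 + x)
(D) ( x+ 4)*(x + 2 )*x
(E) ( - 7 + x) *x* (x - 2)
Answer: C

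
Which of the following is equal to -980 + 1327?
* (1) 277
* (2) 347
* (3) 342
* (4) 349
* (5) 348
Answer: 2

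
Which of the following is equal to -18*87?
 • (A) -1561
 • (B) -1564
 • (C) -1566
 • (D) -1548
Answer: C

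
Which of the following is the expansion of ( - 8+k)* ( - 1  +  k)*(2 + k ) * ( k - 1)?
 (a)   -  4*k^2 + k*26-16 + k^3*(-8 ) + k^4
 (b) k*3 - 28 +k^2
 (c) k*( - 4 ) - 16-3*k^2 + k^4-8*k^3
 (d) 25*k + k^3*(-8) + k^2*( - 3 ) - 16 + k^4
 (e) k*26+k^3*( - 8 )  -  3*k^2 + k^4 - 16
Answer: e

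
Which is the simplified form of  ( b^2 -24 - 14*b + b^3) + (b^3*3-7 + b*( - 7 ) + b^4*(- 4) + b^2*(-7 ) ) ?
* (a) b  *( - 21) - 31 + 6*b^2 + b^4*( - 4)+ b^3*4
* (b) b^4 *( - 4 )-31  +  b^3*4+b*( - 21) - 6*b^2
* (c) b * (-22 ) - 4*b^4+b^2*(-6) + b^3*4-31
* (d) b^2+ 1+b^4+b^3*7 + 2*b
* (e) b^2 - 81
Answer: b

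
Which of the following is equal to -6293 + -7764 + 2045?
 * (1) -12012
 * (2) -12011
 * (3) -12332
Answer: 1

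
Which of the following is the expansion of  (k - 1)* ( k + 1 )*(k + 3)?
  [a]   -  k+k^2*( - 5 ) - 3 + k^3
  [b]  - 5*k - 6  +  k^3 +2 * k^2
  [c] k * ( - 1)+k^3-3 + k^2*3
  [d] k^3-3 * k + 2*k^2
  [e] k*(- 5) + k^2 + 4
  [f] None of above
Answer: c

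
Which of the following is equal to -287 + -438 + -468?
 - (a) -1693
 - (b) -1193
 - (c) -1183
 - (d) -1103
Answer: b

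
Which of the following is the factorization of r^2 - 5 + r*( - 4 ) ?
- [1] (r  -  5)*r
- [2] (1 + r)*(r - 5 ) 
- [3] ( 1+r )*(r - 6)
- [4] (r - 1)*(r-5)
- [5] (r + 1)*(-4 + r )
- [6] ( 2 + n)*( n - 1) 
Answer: 2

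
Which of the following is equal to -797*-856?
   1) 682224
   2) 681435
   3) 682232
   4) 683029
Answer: 3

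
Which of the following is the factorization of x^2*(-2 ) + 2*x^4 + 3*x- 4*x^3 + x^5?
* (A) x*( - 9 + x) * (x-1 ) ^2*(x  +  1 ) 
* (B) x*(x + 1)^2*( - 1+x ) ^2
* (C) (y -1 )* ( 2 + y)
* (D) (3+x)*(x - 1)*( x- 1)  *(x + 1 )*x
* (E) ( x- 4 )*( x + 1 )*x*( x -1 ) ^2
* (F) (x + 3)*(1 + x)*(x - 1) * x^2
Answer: D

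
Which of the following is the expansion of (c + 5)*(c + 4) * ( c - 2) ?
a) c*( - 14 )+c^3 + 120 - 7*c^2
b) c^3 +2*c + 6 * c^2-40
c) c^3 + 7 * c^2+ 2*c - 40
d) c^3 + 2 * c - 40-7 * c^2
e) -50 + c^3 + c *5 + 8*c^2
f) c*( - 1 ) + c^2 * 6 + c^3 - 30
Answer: c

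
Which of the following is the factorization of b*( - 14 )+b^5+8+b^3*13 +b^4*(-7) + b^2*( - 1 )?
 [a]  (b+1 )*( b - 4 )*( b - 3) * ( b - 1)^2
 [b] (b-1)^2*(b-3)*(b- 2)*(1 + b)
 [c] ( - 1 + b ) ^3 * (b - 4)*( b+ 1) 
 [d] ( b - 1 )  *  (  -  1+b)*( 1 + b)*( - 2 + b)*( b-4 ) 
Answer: d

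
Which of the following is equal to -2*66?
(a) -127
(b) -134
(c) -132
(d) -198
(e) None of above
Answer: c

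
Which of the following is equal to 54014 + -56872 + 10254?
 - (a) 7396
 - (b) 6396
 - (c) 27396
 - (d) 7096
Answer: a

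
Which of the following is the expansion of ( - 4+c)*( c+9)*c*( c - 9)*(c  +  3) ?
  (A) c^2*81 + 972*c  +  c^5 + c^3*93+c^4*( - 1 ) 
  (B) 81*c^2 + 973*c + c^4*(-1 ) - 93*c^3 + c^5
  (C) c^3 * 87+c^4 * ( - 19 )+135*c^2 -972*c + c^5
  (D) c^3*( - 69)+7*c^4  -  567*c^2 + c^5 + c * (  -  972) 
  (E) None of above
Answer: E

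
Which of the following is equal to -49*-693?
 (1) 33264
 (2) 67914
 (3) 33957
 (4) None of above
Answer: 3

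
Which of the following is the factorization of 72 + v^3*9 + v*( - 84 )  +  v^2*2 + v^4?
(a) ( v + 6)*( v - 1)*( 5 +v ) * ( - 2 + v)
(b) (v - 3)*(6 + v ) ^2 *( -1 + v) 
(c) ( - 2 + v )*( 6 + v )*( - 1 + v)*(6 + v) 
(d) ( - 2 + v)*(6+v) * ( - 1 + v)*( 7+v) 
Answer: c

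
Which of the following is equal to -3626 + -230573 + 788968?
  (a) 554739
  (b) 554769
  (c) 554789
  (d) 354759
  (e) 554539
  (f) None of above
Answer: b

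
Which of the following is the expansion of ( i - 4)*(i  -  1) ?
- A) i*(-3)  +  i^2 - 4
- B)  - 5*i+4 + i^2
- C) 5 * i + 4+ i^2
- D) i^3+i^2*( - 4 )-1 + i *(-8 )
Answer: B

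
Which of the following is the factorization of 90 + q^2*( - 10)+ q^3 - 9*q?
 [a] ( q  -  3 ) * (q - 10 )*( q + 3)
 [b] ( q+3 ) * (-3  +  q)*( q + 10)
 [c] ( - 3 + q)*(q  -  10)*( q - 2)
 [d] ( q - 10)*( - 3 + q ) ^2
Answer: a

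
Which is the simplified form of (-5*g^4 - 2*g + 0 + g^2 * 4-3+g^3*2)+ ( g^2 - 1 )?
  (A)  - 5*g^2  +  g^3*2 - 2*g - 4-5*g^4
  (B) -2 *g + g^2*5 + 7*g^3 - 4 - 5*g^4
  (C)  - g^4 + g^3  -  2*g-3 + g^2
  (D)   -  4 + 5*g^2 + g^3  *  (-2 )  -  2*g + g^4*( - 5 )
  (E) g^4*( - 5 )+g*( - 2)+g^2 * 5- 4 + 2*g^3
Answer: E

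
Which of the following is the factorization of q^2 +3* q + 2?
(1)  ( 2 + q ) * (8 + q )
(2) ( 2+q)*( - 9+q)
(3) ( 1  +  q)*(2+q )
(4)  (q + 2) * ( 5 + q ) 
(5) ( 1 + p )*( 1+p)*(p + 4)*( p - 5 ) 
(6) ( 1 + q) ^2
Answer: 3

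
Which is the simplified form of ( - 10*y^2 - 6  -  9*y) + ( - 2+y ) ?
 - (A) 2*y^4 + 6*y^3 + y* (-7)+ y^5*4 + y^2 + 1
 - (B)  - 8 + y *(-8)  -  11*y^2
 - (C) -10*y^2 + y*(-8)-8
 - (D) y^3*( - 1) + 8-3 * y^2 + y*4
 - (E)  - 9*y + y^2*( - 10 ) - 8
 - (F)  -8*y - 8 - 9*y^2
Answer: C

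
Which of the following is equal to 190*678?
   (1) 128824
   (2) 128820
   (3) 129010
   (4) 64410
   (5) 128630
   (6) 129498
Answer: 2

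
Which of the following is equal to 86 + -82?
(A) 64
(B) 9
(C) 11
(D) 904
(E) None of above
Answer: E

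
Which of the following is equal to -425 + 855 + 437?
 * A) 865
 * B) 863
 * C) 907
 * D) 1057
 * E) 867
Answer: E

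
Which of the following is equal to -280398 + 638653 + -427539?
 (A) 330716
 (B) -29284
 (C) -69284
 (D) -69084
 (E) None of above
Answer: C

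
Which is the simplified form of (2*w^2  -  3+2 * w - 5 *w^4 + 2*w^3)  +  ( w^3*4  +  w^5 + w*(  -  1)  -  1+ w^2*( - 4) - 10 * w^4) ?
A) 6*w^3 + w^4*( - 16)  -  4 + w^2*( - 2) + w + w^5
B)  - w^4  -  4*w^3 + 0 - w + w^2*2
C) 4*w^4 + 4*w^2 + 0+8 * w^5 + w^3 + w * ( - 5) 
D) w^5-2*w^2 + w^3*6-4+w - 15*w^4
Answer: D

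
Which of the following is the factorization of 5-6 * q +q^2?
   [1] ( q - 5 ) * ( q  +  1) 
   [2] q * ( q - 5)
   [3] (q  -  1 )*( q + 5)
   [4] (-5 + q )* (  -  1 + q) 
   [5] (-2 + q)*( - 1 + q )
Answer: 4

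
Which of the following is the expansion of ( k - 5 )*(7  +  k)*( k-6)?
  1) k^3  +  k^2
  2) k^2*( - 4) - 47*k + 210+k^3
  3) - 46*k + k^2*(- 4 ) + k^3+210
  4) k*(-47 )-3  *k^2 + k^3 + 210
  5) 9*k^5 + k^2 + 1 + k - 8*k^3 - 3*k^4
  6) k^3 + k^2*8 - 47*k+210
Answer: 2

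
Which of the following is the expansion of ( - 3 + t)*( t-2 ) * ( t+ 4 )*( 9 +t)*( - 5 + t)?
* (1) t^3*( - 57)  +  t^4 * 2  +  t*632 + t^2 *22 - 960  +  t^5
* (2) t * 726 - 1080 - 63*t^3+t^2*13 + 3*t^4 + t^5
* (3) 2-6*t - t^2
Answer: 2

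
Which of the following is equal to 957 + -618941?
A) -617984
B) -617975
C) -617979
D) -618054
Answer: A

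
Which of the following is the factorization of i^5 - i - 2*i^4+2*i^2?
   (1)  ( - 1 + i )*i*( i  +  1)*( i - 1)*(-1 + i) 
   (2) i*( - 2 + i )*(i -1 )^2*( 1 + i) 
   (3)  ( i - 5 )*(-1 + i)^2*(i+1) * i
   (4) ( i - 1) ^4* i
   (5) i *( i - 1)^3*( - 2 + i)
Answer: 1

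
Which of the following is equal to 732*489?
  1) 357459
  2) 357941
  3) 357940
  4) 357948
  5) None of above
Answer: 4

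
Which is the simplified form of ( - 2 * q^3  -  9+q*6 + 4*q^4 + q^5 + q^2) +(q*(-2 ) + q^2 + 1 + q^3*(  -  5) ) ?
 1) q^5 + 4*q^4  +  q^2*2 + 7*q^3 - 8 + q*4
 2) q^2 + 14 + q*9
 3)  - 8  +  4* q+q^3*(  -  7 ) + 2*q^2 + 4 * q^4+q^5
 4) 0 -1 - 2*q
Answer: 3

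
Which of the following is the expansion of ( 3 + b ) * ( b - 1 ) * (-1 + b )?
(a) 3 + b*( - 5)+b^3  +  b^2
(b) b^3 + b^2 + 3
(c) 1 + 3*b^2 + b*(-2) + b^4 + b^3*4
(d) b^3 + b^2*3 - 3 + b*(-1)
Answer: a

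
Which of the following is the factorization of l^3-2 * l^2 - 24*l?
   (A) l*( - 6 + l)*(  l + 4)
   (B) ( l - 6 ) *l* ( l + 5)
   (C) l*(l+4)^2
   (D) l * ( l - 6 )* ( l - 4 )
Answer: A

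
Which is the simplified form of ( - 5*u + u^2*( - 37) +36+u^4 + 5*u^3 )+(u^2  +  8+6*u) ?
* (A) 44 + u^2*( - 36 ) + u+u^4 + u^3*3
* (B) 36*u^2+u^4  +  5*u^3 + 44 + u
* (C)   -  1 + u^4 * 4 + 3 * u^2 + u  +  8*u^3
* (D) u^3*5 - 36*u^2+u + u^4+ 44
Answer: D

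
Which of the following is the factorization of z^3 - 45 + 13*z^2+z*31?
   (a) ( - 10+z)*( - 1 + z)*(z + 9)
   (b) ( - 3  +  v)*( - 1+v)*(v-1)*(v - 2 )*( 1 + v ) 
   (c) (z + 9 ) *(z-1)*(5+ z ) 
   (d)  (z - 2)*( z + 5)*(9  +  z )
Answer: c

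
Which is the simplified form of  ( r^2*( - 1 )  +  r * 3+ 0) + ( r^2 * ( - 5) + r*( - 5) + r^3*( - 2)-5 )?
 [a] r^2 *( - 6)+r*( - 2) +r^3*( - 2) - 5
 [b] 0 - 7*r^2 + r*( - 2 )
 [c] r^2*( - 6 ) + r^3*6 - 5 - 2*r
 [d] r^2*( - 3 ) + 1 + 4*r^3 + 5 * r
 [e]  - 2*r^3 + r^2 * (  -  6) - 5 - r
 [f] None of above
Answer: a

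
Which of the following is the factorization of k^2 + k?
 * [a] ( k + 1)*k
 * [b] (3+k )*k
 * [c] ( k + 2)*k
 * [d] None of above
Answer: a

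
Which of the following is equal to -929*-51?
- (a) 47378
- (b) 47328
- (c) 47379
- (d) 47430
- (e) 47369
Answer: c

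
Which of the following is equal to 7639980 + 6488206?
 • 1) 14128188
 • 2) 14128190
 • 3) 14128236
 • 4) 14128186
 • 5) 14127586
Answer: 4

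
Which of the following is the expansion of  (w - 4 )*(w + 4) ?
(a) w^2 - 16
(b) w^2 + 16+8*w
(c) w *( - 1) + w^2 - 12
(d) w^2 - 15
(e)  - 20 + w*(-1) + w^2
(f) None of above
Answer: a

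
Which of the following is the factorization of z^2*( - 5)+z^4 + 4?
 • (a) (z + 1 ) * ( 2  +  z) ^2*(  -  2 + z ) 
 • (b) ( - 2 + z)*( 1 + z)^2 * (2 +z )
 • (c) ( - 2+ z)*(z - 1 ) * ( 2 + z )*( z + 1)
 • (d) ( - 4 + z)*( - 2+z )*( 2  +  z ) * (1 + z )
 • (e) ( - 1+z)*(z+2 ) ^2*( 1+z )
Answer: c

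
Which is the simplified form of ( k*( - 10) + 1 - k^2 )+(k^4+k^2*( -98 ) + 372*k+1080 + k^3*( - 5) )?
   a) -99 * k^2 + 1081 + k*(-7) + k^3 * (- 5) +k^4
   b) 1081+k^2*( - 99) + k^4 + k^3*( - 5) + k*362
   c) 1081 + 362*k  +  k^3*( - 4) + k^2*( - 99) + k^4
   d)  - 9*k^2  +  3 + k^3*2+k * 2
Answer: b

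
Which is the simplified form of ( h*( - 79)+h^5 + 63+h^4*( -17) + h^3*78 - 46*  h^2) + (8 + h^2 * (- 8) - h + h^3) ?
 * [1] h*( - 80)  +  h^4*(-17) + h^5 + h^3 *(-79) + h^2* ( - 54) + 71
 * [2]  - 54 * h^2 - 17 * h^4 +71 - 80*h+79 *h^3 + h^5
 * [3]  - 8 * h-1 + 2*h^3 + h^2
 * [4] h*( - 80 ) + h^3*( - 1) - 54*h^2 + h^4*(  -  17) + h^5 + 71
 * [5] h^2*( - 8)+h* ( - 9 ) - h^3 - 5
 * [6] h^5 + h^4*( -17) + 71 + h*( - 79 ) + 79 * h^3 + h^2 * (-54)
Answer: 2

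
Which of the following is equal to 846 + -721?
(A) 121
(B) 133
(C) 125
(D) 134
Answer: C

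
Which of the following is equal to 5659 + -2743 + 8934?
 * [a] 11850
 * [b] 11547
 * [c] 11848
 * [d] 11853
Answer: a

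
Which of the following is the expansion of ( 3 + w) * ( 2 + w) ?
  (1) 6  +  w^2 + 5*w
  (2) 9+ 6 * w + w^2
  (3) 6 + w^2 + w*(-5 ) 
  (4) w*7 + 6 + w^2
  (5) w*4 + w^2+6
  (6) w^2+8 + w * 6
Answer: 1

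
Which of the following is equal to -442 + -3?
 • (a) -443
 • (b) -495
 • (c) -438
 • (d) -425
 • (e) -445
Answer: e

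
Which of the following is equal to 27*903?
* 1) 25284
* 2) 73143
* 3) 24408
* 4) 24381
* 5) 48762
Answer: 4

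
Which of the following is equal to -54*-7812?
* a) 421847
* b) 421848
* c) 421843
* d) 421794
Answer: b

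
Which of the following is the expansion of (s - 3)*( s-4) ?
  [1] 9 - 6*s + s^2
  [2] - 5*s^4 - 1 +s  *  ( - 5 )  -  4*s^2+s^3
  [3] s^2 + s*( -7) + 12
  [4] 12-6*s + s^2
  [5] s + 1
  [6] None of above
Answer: 3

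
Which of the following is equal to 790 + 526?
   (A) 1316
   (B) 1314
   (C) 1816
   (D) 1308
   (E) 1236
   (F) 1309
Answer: A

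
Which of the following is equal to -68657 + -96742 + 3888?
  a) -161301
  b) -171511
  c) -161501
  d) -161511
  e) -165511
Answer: d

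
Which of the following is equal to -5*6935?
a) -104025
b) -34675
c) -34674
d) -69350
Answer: b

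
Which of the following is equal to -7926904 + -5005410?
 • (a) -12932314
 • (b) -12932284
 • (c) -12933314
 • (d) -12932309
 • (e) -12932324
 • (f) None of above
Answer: a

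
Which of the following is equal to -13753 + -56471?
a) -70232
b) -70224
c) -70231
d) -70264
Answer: b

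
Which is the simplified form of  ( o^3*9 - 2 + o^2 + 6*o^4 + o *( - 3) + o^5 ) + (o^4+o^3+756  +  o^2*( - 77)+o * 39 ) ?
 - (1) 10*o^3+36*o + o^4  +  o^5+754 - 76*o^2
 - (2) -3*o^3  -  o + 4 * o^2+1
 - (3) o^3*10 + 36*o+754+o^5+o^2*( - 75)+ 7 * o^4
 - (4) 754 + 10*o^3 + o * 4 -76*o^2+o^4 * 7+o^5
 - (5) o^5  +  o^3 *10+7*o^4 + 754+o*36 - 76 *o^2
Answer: 5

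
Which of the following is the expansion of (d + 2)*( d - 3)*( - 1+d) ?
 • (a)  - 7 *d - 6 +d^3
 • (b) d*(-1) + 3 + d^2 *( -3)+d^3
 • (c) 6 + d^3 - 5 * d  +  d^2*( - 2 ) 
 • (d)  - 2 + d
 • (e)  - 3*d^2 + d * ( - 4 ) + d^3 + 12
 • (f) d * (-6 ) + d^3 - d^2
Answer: c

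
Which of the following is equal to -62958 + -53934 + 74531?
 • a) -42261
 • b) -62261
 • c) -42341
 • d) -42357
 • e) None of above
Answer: e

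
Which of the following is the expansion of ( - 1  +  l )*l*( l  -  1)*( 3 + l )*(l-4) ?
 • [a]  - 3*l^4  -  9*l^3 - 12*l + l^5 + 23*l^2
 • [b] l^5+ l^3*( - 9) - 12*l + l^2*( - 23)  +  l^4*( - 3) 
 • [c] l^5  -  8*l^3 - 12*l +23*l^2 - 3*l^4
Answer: a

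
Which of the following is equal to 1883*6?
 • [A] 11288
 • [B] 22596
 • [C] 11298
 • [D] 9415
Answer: C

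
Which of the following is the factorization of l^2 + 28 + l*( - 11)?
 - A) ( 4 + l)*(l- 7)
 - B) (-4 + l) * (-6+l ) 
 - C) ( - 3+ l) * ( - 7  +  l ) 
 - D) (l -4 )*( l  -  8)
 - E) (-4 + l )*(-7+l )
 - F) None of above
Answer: E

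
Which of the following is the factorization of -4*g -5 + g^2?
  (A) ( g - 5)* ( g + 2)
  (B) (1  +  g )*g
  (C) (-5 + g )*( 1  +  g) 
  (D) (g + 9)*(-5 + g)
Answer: C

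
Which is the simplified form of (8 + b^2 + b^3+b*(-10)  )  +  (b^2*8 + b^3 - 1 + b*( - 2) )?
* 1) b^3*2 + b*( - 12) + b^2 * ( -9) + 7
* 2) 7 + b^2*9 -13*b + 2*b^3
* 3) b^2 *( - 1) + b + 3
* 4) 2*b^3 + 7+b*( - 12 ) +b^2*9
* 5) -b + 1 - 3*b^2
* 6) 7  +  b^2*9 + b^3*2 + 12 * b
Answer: 4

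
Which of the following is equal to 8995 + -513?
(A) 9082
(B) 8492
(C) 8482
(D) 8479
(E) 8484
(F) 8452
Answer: C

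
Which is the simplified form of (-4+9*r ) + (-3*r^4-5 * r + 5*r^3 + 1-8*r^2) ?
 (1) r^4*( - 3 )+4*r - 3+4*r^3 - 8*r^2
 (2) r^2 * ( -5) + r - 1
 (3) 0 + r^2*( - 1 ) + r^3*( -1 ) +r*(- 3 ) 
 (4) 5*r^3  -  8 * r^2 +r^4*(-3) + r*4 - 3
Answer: 4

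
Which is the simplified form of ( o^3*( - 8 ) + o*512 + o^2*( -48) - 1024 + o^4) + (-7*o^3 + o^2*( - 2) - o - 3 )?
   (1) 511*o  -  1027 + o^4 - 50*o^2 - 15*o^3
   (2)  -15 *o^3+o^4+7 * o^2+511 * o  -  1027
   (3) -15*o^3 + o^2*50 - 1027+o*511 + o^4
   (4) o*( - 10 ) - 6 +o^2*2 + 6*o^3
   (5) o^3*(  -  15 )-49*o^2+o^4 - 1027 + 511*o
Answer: 1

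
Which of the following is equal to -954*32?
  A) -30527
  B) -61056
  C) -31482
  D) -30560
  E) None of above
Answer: E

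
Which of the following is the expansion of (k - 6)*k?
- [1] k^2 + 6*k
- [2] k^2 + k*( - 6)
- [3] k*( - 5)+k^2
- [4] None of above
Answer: 2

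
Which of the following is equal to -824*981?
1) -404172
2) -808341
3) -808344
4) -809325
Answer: 3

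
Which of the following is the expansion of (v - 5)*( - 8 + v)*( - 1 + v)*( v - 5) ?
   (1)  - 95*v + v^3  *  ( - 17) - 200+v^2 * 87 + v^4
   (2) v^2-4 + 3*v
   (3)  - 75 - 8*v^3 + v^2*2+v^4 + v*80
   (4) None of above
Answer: 4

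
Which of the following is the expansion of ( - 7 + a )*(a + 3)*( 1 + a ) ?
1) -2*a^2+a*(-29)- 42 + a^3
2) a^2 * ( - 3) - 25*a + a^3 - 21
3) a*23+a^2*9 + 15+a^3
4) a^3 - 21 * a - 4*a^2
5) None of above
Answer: 2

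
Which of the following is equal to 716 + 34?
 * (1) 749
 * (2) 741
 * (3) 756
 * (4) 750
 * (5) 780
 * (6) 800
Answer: 4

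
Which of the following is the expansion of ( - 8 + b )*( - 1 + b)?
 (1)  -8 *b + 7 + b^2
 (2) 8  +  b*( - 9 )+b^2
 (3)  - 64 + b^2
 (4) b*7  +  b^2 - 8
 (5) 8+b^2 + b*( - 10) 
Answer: 2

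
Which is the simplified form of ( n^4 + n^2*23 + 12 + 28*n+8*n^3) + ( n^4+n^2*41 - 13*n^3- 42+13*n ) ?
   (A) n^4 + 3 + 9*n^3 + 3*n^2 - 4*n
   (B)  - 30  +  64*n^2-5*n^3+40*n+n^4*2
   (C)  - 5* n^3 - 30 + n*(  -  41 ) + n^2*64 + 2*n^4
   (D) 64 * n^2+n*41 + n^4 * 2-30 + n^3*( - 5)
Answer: D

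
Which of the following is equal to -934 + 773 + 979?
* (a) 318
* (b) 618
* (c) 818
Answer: c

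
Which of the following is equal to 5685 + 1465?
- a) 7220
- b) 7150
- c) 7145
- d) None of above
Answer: b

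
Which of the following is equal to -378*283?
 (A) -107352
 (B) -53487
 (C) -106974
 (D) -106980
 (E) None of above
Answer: C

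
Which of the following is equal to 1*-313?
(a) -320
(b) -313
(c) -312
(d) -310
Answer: b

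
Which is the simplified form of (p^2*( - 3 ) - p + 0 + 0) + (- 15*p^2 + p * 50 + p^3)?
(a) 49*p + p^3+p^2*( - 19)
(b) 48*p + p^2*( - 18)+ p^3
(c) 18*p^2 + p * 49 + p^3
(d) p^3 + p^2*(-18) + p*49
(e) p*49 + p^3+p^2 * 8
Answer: d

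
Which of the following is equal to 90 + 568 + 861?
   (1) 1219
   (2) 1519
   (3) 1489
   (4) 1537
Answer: 2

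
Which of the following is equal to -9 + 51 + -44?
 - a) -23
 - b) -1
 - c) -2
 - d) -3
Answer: c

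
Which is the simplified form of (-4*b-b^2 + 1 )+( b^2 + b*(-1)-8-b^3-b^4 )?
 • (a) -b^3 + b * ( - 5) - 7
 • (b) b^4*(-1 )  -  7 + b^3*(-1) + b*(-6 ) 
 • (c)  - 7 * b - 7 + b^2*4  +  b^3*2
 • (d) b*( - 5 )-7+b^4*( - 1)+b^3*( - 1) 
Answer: d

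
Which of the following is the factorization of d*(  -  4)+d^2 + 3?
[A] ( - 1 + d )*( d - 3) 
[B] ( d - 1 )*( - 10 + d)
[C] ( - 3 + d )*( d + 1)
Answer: A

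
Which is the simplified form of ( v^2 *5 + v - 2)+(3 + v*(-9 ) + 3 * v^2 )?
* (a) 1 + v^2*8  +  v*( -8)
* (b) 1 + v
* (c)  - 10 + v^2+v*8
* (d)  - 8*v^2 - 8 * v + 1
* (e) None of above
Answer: a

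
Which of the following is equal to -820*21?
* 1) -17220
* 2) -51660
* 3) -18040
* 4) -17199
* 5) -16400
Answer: 1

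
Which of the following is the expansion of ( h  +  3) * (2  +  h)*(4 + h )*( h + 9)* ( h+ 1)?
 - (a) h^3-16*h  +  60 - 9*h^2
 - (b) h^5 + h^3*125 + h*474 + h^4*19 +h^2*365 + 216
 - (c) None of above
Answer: b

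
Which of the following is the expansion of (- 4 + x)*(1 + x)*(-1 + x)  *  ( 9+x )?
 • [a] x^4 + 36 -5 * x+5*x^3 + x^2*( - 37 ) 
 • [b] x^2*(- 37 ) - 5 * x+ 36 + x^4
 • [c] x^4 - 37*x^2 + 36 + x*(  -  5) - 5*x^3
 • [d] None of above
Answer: a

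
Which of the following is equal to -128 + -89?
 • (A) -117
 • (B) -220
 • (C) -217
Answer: C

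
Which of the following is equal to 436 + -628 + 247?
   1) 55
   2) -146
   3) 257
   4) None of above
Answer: 1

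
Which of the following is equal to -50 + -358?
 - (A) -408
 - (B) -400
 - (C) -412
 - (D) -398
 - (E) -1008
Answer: A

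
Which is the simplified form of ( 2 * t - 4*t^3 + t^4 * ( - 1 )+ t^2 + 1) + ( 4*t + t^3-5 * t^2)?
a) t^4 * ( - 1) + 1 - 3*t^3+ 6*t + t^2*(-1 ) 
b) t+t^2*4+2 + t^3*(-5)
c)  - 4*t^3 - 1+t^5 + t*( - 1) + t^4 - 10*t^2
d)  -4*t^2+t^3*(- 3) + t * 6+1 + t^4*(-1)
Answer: d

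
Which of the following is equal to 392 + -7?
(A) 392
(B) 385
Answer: B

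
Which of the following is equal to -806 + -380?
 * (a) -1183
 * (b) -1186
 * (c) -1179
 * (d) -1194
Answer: b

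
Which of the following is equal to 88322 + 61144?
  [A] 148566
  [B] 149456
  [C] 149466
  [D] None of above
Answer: C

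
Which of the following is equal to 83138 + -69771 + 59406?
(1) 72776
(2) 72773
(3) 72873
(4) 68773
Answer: 2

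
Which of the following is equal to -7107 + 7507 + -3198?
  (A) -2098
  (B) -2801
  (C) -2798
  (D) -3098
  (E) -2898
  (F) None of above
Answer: C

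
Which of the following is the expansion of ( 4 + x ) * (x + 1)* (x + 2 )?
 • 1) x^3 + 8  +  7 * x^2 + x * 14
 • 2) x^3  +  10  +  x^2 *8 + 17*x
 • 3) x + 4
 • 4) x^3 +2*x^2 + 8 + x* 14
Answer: 1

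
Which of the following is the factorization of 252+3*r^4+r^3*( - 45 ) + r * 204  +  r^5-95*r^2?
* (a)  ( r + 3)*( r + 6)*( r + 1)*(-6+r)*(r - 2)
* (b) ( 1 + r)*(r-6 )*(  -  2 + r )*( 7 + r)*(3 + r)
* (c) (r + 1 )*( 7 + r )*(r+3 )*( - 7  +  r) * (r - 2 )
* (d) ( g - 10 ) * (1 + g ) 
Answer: b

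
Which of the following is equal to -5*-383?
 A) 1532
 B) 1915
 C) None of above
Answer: B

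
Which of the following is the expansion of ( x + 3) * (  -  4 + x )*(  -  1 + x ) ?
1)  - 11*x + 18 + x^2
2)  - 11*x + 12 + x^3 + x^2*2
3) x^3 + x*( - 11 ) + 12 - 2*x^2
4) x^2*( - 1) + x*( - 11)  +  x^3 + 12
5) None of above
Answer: 3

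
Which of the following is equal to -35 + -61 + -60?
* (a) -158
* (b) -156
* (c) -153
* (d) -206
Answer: b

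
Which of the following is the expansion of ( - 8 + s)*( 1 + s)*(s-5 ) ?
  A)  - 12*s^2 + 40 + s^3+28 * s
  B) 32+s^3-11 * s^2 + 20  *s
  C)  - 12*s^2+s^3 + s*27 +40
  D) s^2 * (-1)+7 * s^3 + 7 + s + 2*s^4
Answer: C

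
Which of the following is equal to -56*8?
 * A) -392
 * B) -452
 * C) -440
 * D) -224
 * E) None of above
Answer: E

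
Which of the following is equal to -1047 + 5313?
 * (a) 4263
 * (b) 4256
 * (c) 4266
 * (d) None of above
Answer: c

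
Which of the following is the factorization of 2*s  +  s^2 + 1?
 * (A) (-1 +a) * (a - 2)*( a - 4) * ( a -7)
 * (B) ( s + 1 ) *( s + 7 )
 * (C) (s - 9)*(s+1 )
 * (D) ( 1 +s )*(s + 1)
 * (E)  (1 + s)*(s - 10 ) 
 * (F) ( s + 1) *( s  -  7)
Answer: D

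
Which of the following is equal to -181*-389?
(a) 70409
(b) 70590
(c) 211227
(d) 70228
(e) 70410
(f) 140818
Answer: a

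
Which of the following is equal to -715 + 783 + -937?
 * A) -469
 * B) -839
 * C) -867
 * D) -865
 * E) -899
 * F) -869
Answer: F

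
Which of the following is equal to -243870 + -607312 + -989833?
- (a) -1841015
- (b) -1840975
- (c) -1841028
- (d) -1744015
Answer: a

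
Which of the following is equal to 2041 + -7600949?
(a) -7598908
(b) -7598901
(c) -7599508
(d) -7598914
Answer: a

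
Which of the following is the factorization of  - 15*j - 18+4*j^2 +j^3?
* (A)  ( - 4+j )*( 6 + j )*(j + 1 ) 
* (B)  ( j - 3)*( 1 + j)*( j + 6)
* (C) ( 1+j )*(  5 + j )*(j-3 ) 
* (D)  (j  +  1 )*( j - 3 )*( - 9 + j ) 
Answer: B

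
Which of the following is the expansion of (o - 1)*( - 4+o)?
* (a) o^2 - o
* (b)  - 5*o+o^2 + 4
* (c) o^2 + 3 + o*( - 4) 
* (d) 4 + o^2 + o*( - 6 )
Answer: b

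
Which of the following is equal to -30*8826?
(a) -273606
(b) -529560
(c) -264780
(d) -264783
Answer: c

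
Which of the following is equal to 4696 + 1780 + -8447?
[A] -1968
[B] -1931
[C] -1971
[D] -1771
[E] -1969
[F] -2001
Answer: C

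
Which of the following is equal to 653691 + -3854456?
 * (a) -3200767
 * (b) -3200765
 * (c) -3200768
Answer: b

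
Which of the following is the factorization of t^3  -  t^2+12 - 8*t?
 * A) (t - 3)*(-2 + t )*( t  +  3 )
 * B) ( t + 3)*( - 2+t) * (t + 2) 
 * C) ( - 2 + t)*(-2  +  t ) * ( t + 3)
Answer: C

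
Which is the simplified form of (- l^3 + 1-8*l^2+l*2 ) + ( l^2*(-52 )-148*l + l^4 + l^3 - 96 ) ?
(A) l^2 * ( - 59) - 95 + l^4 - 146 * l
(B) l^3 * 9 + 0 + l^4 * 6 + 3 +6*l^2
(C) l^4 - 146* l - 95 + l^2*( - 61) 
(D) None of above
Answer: D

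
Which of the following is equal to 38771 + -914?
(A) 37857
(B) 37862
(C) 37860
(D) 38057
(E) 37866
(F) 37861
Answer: A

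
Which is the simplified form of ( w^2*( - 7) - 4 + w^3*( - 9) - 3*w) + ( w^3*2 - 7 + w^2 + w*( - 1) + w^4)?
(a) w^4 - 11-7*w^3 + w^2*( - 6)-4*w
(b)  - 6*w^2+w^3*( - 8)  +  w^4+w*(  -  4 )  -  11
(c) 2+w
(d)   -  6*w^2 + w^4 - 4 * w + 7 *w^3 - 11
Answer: a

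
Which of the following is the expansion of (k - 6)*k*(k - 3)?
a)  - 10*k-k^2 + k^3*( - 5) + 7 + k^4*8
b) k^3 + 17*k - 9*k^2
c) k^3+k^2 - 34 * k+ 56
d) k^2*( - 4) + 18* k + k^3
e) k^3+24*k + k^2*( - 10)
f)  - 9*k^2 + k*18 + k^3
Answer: f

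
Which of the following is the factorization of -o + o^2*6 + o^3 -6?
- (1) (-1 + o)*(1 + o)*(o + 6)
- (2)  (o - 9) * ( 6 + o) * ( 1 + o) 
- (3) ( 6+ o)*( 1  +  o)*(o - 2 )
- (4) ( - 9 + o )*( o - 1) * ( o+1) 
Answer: 1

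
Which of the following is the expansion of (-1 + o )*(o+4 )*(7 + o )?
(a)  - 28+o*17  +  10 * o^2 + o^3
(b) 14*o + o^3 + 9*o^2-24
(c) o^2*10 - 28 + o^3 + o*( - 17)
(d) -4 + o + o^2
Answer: a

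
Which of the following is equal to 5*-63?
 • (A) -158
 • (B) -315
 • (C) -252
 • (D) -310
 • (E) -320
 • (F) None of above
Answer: B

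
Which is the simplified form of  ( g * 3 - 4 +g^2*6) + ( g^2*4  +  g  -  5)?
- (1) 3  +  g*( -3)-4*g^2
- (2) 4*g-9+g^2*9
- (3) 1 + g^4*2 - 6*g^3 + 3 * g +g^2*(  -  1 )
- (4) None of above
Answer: 4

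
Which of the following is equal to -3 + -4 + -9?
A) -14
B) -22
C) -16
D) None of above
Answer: C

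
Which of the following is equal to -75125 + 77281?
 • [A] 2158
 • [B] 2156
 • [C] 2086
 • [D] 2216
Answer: B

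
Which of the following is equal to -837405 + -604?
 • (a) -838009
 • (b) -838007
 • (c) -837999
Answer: a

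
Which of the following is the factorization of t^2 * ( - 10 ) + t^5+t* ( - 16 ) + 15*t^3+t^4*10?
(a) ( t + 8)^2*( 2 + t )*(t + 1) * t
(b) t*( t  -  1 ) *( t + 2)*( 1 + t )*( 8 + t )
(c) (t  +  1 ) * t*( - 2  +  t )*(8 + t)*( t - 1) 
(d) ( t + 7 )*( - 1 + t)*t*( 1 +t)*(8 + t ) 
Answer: b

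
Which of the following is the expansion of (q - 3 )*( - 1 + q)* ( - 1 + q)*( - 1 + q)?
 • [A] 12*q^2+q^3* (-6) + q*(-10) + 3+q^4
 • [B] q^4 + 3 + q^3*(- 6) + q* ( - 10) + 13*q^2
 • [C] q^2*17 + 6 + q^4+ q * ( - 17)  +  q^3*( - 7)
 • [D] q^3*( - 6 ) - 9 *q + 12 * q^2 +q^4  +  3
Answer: A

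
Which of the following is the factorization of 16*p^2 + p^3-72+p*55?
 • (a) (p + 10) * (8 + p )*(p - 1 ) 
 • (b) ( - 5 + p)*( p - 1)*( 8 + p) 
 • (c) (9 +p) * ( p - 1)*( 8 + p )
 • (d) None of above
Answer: c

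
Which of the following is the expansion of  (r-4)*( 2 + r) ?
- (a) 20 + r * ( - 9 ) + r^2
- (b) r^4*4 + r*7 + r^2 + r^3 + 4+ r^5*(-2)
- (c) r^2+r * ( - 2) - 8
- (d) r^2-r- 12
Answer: c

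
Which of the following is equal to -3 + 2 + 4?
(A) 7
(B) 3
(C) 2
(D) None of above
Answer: B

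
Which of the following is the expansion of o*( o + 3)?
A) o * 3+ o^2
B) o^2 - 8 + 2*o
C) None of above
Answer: A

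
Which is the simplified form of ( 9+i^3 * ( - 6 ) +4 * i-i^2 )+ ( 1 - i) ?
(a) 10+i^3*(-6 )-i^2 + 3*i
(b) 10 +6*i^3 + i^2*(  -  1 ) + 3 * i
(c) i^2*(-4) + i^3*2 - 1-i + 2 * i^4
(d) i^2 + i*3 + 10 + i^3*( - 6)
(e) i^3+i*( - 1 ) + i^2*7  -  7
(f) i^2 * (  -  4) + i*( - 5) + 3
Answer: a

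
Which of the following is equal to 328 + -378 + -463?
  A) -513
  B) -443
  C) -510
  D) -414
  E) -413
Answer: A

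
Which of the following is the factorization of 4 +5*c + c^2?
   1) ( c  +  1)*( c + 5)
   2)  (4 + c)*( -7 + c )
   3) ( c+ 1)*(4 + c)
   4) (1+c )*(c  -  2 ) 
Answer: 3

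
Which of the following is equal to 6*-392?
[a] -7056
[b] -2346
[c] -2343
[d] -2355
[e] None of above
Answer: e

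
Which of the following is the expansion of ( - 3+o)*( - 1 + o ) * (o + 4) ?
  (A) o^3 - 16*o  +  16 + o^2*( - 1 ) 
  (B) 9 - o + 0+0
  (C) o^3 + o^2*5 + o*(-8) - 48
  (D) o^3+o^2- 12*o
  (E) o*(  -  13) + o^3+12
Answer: E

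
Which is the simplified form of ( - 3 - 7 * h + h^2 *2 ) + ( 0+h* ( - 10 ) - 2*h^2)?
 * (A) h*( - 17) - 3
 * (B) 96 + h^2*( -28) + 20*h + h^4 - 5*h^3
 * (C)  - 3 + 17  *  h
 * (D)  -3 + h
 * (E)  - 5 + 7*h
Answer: A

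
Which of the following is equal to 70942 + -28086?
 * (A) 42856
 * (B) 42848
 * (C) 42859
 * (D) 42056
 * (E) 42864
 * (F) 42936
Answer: A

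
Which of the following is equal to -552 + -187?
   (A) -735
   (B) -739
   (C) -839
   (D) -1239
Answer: B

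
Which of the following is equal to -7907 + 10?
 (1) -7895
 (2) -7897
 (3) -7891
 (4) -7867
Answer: 2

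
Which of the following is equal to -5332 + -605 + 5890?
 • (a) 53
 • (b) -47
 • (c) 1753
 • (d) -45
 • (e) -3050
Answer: b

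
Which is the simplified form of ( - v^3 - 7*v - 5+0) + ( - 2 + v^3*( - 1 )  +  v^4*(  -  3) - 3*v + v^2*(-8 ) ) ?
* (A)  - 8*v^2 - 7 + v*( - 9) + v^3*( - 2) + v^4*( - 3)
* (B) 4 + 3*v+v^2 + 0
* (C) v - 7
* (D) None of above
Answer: D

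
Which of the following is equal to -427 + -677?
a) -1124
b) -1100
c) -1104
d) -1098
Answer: c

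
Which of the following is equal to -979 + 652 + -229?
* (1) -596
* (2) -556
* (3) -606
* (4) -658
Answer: 2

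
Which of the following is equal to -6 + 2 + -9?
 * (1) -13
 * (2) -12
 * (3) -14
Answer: 1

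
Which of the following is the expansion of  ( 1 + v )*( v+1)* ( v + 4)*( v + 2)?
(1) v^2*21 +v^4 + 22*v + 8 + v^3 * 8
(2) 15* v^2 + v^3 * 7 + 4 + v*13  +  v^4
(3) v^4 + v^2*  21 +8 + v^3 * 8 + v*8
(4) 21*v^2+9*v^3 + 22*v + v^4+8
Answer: 1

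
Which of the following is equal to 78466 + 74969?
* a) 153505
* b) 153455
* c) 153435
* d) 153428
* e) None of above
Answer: c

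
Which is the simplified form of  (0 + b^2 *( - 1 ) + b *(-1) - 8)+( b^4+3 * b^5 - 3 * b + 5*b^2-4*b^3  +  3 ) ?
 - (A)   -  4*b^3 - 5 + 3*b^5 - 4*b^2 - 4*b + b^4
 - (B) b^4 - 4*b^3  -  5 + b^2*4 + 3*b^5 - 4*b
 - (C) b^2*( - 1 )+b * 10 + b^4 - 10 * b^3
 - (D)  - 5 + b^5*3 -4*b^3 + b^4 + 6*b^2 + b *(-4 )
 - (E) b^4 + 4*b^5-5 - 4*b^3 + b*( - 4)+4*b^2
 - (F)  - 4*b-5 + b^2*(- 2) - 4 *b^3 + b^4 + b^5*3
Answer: B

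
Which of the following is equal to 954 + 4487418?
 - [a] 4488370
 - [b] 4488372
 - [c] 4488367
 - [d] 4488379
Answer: b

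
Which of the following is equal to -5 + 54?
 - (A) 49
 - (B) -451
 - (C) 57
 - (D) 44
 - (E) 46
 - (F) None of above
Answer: A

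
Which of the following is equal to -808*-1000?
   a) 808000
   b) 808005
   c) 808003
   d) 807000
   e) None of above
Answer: a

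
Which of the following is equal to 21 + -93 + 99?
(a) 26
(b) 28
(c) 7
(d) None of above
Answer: d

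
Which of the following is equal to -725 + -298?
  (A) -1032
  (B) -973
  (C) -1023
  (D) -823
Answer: C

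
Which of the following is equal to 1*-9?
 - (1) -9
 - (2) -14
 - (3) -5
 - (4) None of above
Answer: 1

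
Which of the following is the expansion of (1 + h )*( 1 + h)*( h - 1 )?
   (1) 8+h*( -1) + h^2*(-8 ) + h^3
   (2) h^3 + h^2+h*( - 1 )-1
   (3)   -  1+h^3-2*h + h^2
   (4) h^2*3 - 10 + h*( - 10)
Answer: 2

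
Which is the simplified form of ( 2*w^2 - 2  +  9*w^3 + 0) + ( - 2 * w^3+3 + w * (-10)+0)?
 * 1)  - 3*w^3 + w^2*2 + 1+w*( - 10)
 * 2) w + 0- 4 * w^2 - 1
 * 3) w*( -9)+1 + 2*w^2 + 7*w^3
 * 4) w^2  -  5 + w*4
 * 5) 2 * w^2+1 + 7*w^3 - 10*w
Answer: 5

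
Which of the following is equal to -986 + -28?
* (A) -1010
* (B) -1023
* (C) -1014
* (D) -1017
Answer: C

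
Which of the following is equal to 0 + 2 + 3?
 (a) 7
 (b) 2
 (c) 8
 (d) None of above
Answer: d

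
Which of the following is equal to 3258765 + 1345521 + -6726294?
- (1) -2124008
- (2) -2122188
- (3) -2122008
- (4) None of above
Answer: 3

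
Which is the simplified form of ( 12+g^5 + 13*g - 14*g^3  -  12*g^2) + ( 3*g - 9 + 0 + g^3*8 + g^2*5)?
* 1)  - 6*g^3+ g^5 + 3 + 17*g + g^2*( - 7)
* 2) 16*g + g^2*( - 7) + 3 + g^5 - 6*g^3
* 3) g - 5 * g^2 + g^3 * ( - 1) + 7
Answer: 2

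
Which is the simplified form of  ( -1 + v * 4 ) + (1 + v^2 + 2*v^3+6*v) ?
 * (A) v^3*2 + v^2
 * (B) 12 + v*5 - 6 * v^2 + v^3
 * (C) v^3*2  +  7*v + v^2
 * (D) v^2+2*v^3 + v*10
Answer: D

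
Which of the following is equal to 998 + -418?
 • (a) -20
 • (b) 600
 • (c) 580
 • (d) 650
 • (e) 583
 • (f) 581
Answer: c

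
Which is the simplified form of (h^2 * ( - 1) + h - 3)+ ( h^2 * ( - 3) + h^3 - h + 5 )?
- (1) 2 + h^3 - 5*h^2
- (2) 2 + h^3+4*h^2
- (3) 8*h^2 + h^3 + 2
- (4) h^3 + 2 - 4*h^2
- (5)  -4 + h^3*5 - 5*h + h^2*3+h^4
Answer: 4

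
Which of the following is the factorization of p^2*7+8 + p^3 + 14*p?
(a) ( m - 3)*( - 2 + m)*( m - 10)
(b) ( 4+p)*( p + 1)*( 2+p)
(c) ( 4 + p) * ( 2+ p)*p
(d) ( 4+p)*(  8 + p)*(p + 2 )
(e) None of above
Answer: b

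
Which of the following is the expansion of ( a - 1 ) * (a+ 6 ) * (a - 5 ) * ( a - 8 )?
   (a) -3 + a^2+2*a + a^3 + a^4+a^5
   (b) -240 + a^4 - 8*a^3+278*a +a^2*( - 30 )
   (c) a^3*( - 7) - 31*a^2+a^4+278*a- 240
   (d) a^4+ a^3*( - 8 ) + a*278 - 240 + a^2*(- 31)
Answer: d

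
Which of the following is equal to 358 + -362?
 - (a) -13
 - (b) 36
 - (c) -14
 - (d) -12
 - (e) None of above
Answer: e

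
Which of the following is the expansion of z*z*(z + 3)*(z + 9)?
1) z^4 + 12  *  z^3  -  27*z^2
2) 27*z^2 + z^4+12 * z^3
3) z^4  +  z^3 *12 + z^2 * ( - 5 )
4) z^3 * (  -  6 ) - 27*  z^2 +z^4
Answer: 2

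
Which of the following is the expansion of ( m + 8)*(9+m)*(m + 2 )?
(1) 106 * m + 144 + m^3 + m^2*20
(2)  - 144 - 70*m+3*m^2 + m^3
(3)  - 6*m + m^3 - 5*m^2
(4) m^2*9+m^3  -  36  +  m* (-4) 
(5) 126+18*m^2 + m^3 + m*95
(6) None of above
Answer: 6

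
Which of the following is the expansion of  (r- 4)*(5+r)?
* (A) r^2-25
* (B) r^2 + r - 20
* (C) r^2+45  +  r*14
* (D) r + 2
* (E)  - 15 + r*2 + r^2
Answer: B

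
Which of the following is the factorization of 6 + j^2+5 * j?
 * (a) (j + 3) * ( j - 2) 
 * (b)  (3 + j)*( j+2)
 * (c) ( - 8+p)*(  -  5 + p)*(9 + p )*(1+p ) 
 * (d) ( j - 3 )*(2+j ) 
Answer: b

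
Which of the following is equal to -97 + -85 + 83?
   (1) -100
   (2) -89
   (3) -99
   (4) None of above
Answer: 3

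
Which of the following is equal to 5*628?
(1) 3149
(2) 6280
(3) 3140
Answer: 3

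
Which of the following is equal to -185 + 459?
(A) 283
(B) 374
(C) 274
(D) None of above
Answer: C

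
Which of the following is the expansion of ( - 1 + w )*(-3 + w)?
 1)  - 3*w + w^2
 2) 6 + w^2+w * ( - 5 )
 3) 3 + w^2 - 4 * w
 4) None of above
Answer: 3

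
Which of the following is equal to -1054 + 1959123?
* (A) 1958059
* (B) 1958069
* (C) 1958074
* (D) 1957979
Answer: B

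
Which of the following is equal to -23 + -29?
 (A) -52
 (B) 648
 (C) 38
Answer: A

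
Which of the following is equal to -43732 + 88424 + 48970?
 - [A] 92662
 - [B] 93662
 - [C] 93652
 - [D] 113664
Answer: B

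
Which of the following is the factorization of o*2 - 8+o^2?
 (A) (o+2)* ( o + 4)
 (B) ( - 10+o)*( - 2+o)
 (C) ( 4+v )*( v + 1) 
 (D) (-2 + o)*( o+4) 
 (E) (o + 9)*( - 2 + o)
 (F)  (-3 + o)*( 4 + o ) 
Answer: D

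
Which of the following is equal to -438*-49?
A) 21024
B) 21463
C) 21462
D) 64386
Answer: C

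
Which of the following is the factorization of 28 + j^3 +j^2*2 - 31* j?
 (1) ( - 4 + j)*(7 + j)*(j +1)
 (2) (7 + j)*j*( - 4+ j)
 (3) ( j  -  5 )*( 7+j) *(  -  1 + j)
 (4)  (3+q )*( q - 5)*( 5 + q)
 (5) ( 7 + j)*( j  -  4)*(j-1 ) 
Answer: 5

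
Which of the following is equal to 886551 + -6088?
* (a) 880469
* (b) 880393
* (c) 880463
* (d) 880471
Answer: c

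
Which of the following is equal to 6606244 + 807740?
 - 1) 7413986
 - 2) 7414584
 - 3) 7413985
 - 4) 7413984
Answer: 4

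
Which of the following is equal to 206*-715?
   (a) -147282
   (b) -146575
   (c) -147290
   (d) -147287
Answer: c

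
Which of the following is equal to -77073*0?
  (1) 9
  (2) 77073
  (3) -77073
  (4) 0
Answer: 4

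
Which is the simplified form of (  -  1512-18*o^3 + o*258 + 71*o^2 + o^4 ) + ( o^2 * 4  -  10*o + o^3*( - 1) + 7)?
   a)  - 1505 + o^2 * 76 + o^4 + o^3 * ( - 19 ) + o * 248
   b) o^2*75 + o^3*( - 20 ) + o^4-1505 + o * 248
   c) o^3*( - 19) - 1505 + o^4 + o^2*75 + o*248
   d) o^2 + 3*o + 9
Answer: c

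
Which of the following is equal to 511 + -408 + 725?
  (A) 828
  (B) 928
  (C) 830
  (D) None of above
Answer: A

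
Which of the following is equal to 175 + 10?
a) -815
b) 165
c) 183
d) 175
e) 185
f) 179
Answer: e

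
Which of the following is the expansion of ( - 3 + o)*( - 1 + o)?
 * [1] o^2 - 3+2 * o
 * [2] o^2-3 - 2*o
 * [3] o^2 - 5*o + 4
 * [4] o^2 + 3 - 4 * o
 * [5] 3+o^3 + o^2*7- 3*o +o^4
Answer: 4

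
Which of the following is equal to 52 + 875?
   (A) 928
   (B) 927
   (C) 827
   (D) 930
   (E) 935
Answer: B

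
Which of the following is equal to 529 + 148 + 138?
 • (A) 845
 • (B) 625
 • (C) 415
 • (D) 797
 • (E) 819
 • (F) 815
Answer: F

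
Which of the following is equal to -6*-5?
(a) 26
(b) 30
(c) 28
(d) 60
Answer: b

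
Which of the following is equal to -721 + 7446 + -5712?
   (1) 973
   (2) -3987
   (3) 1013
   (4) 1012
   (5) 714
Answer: 3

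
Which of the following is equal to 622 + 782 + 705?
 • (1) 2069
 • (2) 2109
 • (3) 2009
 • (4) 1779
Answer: 2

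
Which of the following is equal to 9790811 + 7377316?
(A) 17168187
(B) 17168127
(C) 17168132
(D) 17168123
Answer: B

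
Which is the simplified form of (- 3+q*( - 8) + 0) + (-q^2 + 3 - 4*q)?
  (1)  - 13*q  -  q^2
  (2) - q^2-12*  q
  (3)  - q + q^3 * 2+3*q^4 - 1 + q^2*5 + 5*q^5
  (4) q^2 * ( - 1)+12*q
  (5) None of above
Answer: 2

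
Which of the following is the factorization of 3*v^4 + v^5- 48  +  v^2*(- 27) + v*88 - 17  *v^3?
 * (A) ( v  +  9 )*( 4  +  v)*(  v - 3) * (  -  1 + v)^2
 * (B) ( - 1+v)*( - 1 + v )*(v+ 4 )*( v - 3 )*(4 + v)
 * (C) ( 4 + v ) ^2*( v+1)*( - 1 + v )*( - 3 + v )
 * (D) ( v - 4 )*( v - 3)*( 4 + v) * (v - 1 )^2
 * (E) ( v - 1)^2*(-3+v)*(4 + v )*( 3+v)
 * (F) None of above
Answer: B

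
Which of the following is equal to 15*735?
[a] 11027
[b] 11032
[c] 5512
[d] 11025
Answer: d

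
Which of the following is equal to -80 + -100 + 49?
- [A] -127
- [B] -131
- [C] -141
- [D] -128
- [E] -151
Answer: B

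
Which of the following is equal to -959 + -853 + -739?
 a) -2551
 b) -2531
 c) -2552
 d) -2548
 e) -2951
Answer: a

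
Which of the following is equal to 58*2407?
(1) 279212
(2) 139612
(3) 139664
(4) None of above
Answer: 4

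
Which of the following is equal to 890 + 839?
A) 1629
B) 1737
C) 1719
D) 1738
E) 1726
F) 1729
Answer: F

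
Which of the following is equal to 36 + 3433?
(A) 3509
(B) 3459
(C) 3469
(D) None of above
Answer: C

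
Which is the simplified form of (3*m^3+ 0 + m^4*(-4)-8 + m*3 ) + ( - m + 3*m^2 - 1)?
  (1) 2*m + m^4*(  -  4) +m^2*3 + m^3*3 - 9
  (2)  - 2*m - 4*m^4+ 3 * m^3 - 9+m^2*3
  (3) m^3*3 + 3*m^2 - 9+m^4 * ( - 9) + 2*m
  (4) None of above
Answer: 1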